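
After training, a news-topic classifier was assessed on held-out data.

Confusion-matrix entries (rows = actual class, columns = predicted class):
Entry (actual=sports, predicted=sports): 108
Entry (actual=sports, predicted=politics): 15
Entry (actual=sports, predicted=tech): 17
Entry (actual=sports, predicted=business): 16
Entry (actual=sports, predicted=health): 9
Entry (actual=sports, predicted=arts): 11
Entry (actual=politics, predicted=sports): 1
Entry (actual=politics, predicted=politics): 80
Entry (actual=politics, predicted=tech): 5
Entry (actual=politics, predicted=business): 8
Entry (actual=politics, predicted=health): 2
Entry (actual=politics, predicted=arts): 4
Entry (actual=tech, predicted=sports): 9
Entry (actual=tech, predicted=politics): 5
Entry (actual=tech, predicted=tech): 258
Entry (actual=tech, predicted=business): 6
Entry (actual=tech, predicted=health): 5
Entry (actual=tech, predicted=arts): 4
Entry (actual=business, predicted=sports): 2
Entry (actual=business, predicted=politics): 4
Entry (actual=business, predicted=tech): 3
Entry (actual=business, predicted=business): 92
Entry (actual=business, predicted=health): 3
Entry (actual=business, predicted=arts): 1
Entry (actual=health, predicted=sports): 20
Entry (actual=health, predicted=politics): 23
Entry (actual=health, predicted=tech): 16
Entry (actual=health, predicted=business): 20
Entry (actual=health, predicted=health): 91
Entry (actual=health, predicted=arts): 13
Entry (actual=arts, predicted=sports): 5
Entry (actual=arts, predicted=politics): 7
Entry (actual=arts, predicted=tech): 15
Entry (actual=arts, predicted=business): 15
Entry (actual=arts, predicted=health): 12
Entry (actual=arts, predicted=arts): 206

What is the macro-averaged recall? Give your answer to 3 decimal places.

Per-class recall (TP/(TP+FN)):
  sports: TP=108, FN=15+17+16+9+11=68 → 108/176 = 0.6136
  politics: TP=80, FN=1+5+8+2+4=20 → 80/100 = 0.8000
  tech: TP=258, FN=9+5+6+5+4=29 → 258/287 = 0.8990
  business: TP=92, FN=2+4+3+3+1=13 → 92/105 = 0.8762
  health: TP=91, FN=20+23+16+20+13=92 → 91/183 = 0.4973
  arts: TP=206, FN=5+7+15+15+12=54 → 206/260 = 0.7923
Macro-recall = mean = (0.6136 + 0.8000 + 0.8990 + 0.8762 + 0.4973 + 0.7923) / 6 = 0.746

0.746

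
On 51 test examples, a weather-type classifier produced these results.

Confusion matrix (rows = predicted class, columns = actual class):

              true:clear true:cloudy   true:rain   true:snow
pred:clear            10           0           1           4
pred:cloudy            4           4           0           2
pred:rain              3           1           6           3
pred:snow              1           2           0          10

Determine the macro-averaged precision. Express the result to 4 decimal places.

Per-class precision (TP/(TP+FP)):
  clear: TP=10, FP=0+1+4=5 → 10/15 = 0.66667
  cloudy: TP=4, FP=4+0+2=6 → 4/10 = 0.40000
  rain: TP=6, FP=3+1+3=7 → 6/13 = 0.46154
  snow: TP=10, FP=1+2+0=3 → 10/13 = 0.76923
Macro-precision = mean = (0.66667 + 0.40000 + 0.46154 + 0.76923) / 4 = 0.5744

0.5744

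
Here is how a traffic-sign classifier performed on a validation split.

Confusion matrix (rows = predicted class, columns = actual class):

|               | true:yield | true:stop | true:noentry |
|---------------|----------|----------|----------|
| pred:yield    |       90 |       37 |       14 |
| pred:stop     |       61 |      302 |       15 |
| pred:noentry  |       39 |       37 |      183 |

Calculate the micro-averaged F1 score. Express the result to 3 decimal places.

0.739

Micro-averaging pools counts across classes: ΣTP=575, ΣFP=203, ΣFN=203.
Micro-F1 score = 2·TP/(2·TP+FP+FN) on pooled counts = 0.739 (equals overall accuracy in single-label multiclass).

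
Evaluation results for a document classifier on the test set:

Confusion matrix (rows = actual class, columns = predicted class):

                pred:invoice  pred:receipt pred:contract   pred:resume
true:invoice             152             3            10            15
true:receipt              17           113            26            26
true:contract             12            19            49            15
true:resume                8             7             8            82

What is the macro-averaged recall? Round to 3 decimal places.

0.691

Per-class recall (TP/(TP+FN)):
  invoice: TP=152, FN=3+10+15=28 → 152/180 = 0.8444
  receipt: TP=113, FN=17+26+26=69 → 113/182 = 0.6209
  contract: TP=49, FN=12+19+15=46 → 49/95 = 0.5158
  resume: TP=82, FN=8+7+8=23 → 82/105 = 0.7810
Macro-recall = mean = (0.8444 + 0.6209 + 0.5158 + 0.7810) / 4 = 0.691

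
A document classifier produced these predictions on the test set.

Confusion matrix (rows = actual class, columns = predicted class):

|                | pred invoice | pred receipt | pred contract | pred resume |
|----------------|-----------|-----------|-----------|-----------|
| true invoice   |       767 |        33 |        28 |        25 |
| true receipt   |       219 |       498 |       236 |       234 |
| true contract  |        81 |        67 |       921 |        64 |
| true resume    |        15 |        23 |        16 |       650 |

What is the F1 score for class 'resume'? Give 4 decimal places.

Treat 'resume' as positive and all other classes as negative.
F1 score = 2·TP/(2·TP+FP+FN).
resume: TP=650, FP=25+234+64=323, FN=15+23+16=54 → 1300/1677 = 0.77519

0.7752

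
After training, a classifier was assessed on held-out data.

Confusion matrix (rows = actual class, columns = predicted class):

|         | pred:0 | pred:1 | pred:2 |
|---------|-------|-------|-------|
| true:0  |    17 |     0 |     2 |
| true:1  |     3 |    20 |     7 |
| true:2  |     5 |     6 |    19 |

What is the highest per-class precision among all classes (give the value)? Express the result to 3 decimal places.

0.769

Per-class precision (TP/(TP+FP)):
  0: TP=17, FP=3+5=8 → 17/25 = 0.6800
  1: TP=20, FP=0+6=6 → 20/26 = 0.7692
  2: TP=19, FP=2+7=9 → 19/28 = 0.6786
Highest is class '1' with precision = 0.769.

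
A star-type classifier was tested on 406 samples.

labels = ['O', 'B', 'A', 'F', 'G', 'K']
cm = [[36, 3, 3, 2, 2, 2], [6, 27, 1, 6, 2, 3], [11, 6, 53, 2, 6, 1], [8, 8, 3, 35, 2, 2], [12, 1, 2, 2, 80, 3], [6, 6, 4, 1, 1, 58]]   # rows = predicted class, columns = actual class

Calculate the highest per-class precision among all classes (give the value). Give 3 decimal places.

0.800

Per-class precision (TP/(TP+FP)):
  O: TP=36, FP=3+3+2+2+2=12 → 36/48 = 0.7500
  B: TP=27, FP=6+1+6+2+3=18 → 27/45 = 0.6000
  A: TP=53, FP=11+6+2+6+1=26 → 53/79 = 0.6709
  F: TP=35, FP=8+8+3+2+2=23 → 35/58 = 0.6034
  G: TP=80, FP=12+1+2+2+3=20 → 80/100 = 0.8000
  K: TP=58, FP=6+6+4+1+1=18 → 58/76 = 0.7632
Highest is class 'G' with precision = 0.800.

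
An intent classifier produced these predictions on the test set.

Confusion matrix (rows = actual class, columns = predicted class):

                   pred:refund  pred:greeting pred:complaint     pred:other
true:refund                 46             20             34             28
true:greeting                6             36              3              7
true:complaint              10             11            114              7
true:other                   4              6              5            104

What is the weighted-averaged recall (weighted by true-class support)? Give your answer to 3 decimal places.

0.680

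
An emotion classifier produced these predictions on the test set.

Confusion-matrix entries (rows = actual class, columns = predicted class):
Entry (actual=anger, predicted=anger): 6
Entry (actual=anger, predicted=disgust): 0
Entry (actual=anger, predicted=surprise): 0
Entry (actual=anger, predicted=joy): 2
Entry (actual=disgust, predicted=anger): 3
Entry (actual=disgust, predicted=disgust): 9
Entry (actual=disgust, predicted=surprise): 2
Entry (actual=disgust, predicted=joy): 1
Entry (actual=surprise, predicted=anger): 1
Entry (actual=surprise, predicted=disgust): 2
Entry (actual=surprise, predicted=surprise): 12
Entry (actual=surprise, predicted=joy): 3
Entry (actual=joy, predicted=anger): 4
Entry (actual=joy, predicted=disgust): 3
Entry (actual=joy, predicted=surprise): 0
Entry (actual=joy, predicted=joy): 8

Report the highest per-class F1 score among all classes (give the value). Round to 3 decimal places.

Per-class F1 score (2·TP/(2·TP+FP+FN)):
  anger: TP=6, FP=3+1+4=8, FN=0+0+2=2 → 12/22 = 0.5455
  disgust: TP=9, FP=0+2+3=5, FN=3+2+1=6 → 18/29 = 0.6207
  surprise: TP=12, FP=0+2+0=2, FN=1+2+3=6 → 24/32 = 0.7500
  joy: TP=8, FP=2+1+3=6, FN=4+3+0=7 → 16/29 = 0.5517
Highest is class 'surprise' with F1 score = 0.750.

0.750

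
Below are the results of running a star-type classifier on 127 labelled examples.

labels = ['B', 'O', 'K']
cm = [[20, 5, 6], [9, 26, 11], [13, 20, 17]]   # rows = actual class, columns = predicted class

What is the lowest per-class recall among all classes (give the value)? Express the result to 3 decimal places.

Per-class recall (TP/(TP+FN)):
  B: TP=20, FN=5+6=11 → 20/31 = 0.6452
  O: TP=26, FN=9+11=20 → 26/46 = 0.5652
  K: TP=17, FN=13+20=33 → 17/50 = 0.3400
Lowest is class 'K' with recall = 0.340.

0.340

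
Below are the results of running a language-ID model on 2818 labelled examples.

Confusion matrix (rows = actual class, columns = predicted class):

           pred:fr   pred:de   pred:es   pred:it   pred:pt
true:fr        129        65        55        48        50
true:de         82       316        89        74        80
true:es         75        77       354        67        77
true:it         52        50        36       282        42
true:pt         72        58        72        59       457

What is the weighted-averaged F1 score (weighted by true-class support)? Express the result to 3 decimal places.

Per-class F1 score (2·TP/(2·TP+FP+FN)):
  fr: TP=129, FP=82+75+52+72=281, FN=65+55+48+50=218 → 258/757 = 0.3408
  de: TP=316, FP=65+77+50+58=250, FN=82+89+74+80=325 → 632/1207 = 0.5236
  es: TP=354, FP=55+89+36+72=252, FN=75+77+67+77=296 → 708/1256 = 0.5637
  it: TP=282, FP=48+74+67+59=248, FN=52+50+36+42=180 → 564/992 = 0.5685
  pt: TP=457, FP=50+80+77+42=249, FN=72+58+72+59=261 → 914/1424 = 0.6419
Weighted-F1 score = Σ (supportᵢ/N)·F1 scoreᵢ with N=2818: (347/2818)·0.3408 + (641/2818)·0.5236 + (650/2818)·0.5637 + (462/2818)·0.5685 + (718/2818)·0.6419 = 0.548

0.548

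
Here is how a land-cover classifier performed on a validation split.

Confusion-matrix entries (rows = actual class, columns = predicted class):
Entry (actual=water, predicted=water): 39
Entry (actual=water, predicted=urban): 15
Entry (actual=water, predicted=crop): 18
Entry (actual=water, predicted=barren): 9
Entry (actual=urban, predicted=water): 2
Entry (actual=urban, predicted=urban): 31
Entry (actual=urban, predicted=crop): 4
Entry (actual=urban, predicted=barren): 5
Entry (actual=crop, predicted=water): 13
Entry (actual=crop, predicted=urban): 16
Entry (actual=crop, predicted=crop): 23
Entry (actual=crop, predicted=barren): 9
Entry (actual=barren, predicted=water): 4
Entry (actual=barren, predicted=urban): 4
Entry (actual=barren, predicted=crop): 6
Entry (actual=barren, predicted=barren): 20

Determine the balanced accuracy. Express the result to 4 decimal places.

Balanced accuracy = mean of per-class recall.
  water: recall = 39/81 = 0.48148
  urban: recall = 31/42 = 0.73810
  crop: recall = 23/61 = 0.37705
  barren: recall = 20/34 = 0.58824
Mean = (0.48148 + 0.73810 + 0.37705 + 0.58824) / 4 = 0.5462

0.5462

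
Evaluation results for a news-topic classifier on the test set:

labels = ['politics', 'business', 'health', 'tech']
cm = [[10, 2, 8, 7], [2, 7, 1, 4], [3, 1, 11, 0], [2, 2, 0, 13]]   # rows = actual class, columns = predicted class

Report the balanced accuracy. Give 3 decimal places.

0.592

Balanced accuracy = mean of per-class recall.
  politics: recall = 10/27 = 0.3704
  business: recall = 7/14 = 0.5000
  health: recall = 11/15 = 0.7333
  tech: recall = 13/17 = 0.7647
Mean = (0.3704 + 0.5000 + 0.7333 + 0.7647) / 4 = 0.592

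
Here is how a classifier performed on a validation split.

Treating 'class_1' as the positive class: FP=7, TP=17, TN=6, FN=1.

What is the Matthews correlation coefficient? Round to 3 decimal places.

MCC = (TP·TN − FP·FN) / √((TP+FP)(TP+FN)(TN+FP)(TN+FN))
Numerator = 17·6 − 7·1 = 95
Denominator = √(24·18·13·7) = √39312 = 198.2725
MCC = 95 / 198.2725 = 0.479

0.479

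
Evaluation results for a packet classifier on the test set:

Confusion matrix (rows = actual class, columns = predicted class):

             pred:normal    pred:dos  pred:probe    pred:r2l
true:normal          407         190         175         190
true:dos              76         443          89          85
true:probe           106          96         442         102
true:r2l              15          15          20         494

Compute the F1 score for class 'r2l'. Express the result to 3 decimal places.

F1 score = 2·TP/(2·TP+FP+FN).
r2l: TP=494, FP=190+85+102=377, FN=15+15+20=50 → 988/1415 = 0.6982

0.698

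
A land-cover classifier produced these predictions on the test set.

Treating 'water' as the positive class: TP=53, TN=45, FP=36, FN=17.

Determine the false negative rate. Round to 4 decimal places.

0.2429

FNR = FN/(FN+TP) = 17/(17+53) = 0.2429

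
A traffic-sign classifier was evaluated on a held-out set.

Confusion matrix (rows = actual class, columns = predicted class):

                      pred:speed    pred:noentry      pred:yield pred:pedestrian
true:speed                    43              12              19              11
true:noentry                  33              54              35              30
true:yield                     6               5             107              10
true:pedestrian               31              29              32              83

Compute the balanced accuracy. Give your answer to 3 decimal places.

Balanced accuracy = mean of per-class recall.
  speed: recall = 43/85 = 0.5059
  noentry: recall = 54/152 = 0.3553
  yield: recall = 107/128 = 0.8359
  pedestrian: recall = 83/175 = 0.4743
Mean = (0.5059 + 0.3553 + 0.8359 + 0.4743) / 4 = 0.543

0.543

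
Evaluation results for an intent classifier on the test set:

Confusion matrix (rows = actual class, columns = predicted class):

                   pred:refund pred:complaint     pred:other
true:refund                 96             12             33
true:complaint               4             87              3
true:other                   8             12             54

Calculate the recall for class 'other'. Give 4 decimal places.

0.7297

Take TP from the diagonal, FP from the rest of the 'other' prediction marginal, FN from the rest of the 'other' actual marginal.
recall = TP/(TP+FN).
other: TP=54, FN=8+12=20 → 54/74 = 0.72973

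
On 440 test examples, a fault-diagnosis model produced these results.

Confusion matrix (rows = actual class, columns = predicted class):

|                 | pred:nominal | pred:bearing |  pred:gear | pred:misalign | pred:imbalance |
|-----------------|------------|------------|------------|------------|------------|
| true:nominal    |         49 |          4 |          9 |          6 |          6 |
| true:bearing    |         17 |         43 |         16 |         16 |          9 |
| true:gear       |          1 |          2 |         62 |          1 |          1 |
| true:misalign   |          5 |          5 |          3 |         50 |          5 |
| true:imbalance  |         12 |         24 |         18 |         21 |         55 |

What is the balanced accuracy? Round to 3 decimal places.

0.634

Balanced accuracy = mean of per-class recall.
  nominal: recall = 49/74 = 0.6622
  bearing: recall = 43/101 = 0.4257
  gear: recall = 62/67 = 0.9254
  misalign: recall = 50/68 = 0.7353
  imbalance: recall = 55/130 = 0.4231
Mean = (0.6622 + 0.4257 + 0.9254 + 0.7353 + 0.4231) / 5 = 0.634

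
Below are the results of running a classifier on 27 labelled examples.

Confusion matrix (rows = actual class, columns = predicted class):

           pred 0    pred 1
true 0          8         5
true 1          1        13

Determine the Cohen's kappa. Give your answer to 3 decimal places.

Observed agreement pₒ = trace/N = 21/27 = 0.7778
Expected agreement pₑ = Σ (rowᵢ·colᵢ)/N² = (13·9 + 14·18)/27² = 0.5062
κ = (pₒ − pₑ)/(1 − pₑ) = (0.7778 − 0.5062)/(1 − 0.5062) = 0.550

0.550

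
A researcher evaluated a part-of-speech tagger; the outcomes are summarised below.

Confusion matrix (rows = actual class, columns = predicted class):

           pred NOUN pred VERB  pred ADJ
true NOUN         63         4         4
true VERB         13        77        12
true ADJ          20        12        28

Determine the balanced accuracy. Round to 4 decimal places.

0.7030

Balanced accuracy = mean of per-class recall.
  NOUN: recall = 63/71 = 0.88732
  VERB: recall = 77/102 = 0.75490
  ADJ: recall = 28/60 = 0.46667
Mean = (0.88732 + 0.75490 + 0.46667) / 3 = 0.7030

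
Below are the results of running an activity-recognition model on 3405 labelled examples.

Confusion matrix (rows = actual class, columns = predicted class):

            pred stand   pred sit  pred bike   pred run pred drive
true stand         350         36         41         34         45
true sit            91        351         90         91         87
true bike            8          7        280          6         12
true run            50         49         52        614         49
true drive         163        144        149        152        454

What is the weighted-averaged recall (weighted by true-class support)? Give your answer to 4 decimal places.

0.6018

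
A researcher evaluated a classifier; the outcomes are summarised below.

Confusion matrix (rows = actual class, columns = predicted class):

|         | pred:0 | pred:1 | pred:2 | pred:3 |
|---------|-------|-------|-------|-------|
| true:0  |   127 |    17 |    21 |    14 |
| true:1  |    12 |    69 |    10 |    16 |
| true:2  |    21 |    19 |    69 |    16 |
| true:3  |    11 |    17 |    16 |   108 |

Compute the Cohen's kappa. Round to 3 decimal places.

0.546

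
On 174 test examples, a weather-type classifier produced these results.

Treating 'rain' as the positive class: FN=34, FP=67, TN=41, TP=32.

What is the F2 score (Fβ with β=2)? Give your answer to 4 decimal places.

0.4408

Fβ = (1+β²)·TP / ((1+β²)·TP + β²·FN + FP), with β²=4
= 5·32 / (5·32 + 4·34 + 67) = 0.4408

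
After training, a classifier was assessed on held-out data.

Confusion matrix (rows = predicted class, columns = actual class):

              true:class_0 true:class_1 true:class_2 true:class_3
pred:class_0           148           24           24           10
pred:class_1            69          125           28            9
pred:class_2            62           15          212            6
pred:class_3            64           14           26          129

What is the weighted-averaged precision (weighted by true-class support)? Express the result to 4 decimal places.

Per-class precision (TP/(TP+FP)):
  class_0: TP=148, FP=24+24+10=58 → 148/206 = 0.71845
  class_1: TP=125, FP=69+28+9=106 → 125/231 = 0.54113
  class_2: TP=212, FP=62+15+6=83 → 212/295 = 0.71864
  class_3: TP=129, FP=64+14+26=104 → 129/233 = 0.55365
Weighted-precision = Σ (supportᵢ/N)·precisionᵢ with N=965: (343/965)·0.71845 + (178/965)·0.54113 + (290/965)·0.71864 + (154/965)·0.55365 = 0.6595

0.6595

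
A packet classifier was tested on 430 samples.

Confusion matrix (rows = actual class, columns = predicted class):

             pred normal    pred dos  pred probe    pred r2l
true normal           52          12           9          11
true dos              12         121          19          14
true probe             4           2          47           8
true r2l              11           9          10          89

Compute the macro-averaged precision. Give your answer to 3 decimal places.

Per-class precision (TP/(TP+FP)):
  normal: TP=52, FP=12+4+11=27 → 52/79 = 0.6582
  dos: TP=121, FP=12+2+9=23 → 121/144 = 0.8403
  probe: TP=47, FP=9+19+10=38 → 47/85 = 0.5529
  r2l: TP=89, FP=11+14+8=33 → 89/122 = 0.7295
Macro-precision = mean = (0.6582 + 0.8403 + 0.5529 + 0.7295) / 4 = 0.695

0.695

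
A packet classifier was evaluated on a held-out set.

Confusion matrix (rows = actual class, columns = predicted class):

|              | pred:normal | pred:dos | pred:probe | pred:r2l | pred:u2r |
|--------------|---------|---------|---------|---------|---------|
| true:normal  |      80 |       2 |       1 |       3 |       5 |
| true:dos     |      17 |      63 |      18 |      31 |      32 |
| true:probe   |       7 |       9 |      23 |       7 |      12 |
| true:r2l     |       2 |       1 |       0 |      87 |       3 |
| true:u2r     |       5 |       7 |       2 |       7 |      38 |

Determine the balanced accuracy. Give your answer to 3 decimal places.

Balanced accuracy = mean of per-class recall.
  normal: recall = 80/91 = 0.8791
  dos: recall = 63/161 = 0.3913
  probe: recall = 23/58 = 0.3966
  r2l: recall = 87/93 = 0.9355
  u2r: recall = 38/59 = 0.6441
Mean = (0.8791 + 0.3913 + 0.3966 + 0.9355 + 0.6441) / 5 = 0.649

0.649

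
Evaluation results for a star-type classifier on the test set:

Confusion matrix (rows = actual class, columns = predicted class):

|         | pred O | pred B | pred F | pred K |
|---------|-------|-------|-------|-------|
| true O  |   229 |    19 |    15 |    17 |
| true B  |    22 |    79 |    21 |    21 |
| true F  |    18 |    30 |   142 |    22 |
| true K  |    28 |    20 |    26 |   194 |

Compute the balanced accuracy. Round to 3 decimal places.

0.691

Balanced accuracy = mean of per-class recall.
  O: recall = 229/280 = 0.8179
  B: recall = 79/143 = 0.5524
  F: recall = 142/212 = 0.6698
  K: recall = 194/268 = 0.7239
Mean = (0.8179 + 0.5524 + 0.6698 + 0.7239) / 4 = 0.691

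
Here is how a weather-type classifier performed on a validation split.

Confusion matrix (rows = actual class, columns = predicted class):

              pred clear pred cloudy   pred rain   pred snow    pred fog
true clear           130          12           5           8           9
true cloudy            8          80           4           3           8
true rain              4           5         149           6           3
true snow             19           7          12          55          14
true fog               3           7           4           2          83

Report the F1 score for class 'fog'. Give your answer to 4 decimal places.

0.7685

Treat 'fog' as positive and all other classes as negative.
F1 score = 2·TP/(2·TP+FP+FN).
fog: TP=83, FP=9+8+3+14=34, FN=3+7+4+2=16 → 166/216 = 0.76852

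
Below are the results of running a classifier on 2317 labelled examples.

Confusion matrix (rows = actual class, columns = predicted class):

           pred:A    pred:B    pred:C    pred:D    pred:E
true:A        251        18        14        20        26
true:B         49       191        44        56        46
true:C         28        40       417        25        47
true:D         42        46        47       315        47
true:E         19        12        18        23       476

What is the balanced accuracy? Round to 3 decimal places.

0.702

Balanced accuracy = mean of per-class recall.
  A: recall = 251/329 = 0.7629
  B: recall = 191/386 = 0.4948
  C: recall = 417/557 = 0.7487
  D: recall = 315/497 = 0.6338
  E: recall = 476/548 = 0.8686
Mean = (0.7629 + 0.4948 + 0.7487 + 0.6338 + 0.8686) / 5 = 0.702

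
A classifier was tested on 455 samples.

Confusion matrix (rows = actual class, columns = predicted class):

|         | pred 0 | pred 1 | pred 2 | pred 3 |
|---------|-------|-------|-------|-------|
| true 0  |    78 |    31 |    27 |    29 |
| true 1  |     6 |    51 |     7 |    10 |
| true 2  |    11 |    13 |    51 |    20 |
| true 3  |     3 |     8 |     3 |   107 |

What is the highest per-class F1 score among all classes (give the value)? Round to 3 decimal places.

Per-class F1 score (2·TP/(2·TP+FP+FN)):
  0: TP=78, FP=6+11+3=20, FN=31+27+29=87 → 156/263 = 0.5932
  1: TP=51, FP=31+13+8=52, FN=6+7+10=23 → 102/177 = 0.5763
  2: TP=51, FP=27+7+3=37, FN=11+13+20=44 → 102/183 = 0.5574
  3: TP=107, FP=29+10+20=59, FN=3+8+3=14 → 214/287 = 0.7456
Highest is class '3' with F1 score = 0.746.

0.746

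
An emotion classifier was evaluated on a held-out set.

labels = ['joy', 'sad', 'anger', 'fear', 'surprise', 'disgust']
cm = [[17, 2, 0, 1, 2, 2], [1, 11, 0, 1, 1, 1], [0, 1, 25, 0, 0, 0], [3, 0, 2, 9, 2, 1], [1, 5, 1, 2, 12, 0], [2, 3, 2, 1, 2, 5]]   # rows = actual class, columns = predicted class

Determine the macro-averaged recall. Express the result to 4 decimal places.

0.6396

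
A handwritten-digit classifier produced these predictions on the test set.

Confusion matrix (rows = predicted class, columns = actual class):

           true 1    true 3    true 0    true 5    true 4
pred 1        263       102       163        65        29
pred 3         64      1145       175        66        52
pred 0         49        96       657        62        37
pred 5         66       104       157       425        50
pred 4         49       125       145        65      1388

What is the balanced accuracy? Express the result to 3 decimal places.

Balanced accuracy = mean of per-class recall.
  1: recall = 263/491 = 0.5356
  3: recall = 1145/1572 = 0.7284
  0: recall = 657/1297 = 0.5066
  5: recall = 425/683 = 0.6223
  4: recall = 1388/1556 = 0.8920
Mean = (0.5356 + 0.7284 + 0.5066 + 0.6223 + 0.8920) / 5 = 0.657

0.657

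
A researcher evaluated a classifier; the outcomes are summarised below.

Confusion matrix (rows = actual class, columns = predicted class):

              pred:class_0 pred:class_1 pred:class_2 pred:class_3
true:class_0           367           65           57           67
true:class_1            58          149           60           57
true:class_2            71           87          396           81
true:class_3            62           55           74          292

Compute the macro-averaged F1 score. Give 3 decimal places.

0.585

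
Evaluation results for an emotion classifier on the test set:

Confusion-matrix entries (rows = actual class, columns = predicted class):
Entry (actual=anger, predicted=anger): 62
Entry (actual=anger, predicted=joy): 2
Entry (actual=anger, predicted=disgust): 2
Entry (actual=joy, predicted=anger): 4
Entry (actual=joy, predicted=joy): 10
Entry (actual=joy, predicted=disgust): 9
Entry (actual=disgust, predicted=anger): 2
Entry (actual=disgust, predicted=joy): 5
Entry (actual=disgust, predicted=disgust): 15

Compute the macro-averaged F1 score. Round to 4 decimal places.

0.6835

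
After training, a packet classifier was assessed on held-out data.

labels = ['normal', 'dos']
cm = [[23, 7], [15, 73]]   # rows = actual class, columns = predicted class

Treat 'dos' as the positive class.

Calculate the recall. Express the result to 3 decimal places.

0.830

Recall = TP/(TP+FN) = 73/(73+15) = 73/88 = 0.830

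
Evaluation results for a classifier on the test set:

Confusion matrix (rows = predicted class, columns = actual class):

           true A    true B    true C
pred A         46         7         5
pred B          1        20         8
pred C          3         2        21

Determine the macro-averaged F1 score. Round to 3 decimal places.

0.747

Per-class F1 score (2·TP/(2·TP+FP+FN)):
  A: TP=46, FP=7+5=12, FN=1+3=4 → 92/108 = 0.8519
  B: TP=20, FP=1+8=9, FN=7+2=9 → 40/58 = 0.6897
  C: TP=21, FP=3+2=5, FN=5+8=13 → 42/60 = 0.7000
Macro-F1 score = mean = (0.8519 + 0.6897 + 0.7000) / 3 = 0.747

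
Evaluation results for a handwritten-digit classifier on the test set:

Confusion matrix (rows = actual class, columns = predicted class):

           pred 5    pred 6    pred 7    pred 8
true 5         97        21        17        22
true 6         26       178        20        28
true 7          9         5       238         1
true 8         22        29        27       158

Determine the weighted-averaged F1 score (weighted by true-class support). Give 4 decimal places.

Per-class F1 score (2·TP/(2·TP+FP+FN)):
  5: TP=97, FP=26+9+22=57, FN=21+17+22=60 → 194/311 = 0.62379
  6: TP=178, FP=21+5+29=55, FN=26+20+28=74 → 356/485 = 0.73402
  7: TP=238, FP=17+20+27=64, FN=9+5+1=15 → 476/555 = 0.85766
  8: TP=158, FP=22+28+1=51, FN=22+29+27=78 → 316/445 = 0.71011
Weighted-F1 score = Σ (supportᵢ/N)·F1 scoreᵢ with N=898: (157/898)·0.62379 + (252/898)·0.73402 + (253/898)·0.85766 + (236/898)·0.71011 = 0.7433

0.7433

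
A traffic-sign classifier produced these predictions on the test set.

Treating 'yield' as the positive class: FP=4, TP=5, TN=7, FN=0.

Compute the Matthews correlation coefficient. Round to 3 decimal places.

0.595

MCC = (TP·TN − FP·FN) / √((TP+FP)(TP+FN)(TN+FP)(TN+FN))
Numerator = 5·7 − 4·0 = 35
Denominator = √(9·5·11·7) = √3465 = 58.8643
MCC = 35 / 58.8643 = 0.595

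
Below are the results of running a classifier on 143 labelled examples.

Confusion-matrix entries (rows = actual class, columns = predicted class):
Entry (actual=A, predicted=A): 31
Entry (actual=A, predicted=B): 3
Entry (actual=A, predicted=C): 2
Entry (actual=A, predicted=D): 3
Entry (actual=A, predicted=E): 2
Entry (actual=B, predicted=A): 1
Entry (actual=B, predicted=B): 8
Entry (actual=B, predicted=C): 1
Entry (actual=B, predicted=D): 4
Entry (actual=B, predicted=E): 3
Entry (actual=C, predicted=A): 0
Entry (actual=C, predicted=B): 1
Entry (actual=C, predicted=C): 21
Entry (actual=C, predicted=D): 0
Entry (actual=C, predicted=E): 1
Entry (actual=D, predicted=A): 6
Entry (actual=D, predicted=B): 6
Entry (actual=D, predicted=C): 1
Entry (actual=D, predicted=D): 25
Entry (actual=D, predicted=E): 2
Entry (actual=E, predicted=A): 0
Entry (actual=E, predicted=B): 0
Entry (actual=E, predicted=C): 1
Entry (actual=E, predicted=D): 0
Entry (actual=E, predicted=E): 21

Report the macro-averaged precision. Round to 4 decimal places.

0.7147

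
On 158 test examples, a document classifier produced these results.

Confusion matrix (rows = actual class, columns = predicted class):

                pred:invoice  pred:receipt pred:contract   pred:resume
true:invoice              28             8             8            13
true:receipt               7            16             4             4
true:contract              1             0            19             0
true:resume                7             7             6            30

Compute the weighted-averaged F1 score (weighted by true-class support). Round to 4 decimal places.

0.5834

Per-class F1 score (2·TP/(2·TP+FP+FN)):
  invoice: TP=28, FP=7+1+7=15, FN=8+8+13=29 → 56/100 = 0.56000
  receipt: TP=16, FP=8+0+7=15, FN=7+4+4=15 → 32/62 = 0.51613
  contract: TP=19, FP=8+4+6=18, FN=1+0+0=1 → 38/57 = 0.66667
  resume: TP=30, FP=13+4+0=17, FN=7+7+6=20 → 60/97 = 0.61856
Weighted-F1 score = Σ (supportᵢ/N)·F1 scoreᵢ with N=158: (57/158)·0.56000 + (31/158)·0.51613 + (20/158)·0.66667 + (50/158)·0.61856 = 0.5834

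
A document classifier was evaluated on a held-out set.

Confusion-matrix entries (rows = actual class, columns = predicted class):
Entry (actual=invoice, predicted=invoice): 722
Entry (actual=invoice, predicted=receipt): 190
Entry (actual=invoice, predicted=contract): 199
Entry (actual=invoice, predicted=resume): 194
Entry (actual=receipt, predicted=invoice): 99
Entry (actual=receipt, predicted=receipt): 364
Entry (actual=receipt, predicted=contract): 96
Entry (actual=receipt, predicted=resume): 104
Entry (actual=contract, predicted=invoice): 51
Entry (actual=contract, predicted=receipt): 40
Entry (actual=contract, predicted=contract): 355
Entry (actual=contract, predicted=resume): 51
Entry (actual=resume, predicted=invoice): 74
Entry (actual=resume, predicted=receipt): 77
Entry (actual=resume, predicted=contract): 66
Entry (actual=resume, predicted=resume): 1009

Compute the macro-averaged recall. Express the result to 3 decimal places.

0.660

Per-class recall (TP/(TP+FN)):
  invoice: TP=722, FN=190+199+194=583 → 722/1305 = 0.5533
  receipt: TP=364, FN=99+96+104=299 → 364/663 = 0.5490
  contract: TP=355, FN=51+40+51=142 → 355/497 = 0.7143
  resume: TP=1009, FN=74+77+66=217 → 1009/1226 = 0.8230
Macro-recall = mean = (0.5533 + 0.5490 + 0.7143 + 0.8230) / 4 = 0.660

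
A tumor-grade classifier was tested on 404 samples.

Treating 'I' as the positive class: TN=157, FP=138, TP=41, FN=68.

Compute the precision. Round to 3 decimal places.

Precision = TP/(TP+FP) = 41/(41+138) = 41/179 = 0.229

0.229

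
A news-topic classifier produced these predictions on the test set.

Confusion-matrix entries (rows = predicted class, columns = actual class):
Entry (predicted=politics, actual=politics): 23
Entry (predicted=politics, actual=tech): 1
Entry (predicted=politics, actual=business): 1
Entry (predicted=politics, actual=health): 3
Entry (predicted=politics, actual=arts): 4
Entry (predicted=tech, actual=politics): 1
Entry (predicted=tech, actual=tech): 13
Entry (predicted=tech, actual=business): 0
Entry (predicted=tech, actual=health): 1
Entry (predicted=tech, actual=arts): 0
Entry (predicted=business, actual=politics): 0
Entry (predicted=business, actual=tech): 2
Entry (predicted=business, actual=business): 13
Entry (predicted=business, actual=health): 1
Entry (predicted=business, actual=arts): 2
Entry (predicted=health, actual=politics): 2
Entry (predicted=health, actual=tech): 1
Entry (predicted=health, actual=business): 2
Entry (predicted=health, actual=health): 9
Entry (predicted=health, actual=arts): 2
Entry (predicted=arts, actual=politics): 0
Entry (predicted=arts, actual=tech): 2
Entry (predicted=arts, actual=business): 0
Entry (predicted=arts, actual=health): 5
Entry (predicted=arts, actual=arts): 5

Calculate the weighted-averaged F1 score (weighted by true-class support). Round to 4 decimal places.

0.6705

Per-class F1 score (2·TP/(2·TP+FP+FN)):
  politics: TP=23, FP=1+1+3+4=9, FN=1+0+2+0=3 → 46/58 = 0.79310
  tech: TP=13, FP=1+0+1+0=2, FN=1+2+1+2=6 → 26/34 = 0.76471
  business: TP=13, FP=0+2+1+2=5, FN=1+0+2+0=3 → 26/34 = 0.76471
  health: TP=9, FP=2+1+2+2=7, FN=3+1+1+5=10 → 18/35 = 0.51429
  arts: TP=5, FP=0+2+0+5=7, FN=4+0+2+2=8 → 10/25 = 0.40000
Weighted-F1 score = Σ (supportᵢ/N)·F1 scoreᵢ with N=93: (26/93)·0.79310 + (19/93)·0.76471 + (16/93)·0.76471 + (19/93)·0.51429 + (13/93)·0.40000 = 0.6705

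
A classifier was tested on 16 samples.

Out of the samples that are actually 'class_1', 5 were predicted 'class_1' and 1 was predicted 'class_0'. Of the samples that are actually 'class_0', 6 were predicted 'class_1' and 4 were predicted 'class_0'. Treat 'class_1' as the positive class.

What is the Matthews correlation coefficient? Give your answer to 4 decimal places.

0.2437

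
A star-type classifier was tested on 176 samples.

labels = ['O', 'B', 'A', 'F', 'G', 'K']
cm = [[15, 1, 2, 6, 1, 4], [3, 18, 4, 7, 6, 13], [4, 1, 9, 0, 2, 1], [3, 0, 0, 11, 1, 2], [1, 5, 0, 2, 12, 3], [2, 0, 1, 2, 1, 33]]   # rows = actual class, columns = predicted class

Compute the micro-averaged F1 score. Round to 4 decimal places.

0.5568

Micro-averaging pools counts across classes: ΣTP=98, ΣFP=78, ΣFN=78.
Micro-F1 score = 2·TP/(2·TP+FP+FN) on pooled counts = 0.5568 (equals overall accuracy in single-label multiclass).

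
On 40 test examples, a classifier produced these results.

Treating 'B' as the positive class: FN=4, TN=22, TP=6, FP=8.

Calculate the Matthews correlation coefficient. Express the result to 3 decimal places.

0.303

MCC = (TP·TN − FP·FN) / √((TP+FP)(TP+FN)(TN+FP)(TN+FN))
Numerator = 6·22 − 8·4 = 100
Denominator = √(14·10·30·26) = √109200 = 330.4542
MCC = 100 / 330.4542 = 0.303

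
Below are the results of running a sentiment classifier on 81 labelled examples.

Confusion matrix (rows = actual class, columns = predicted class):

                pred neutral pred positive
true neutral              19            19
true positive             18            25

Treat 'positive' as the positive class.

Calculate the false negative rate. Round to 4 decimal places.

0.4186

FNR = FN/(FN+TP) = 18/(18+25) = 0.4186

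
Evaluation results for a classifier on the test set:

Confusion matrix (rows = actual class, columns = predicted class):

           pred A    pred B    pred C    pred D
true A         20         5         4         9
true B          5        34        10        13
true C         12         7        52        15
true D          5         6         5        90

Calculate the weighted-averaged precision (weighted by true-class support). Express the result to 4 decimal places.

0.6738

Per-class precision (TP/(TP+FP)):
  A: TP=20, FP=5+12+5=22 → 20/42 = 0.47619
  B: TP=34, FP=5+7+6=18 → 34/52 = 0.65385
  C: TP=52, FP=4+10+5=19 → 52/71 = 0.73239
  D: TP=90, FP=9+13+15=37 → 90/127 = 0.70866
Weighted-precision = Σ (supportᵢ/N)·precisionᵢ with N=292: (38/292)·0.47619 + (62/292)·0.65385 + (86/292)·0.73239 + (106/292)·0.70866 = 0.6738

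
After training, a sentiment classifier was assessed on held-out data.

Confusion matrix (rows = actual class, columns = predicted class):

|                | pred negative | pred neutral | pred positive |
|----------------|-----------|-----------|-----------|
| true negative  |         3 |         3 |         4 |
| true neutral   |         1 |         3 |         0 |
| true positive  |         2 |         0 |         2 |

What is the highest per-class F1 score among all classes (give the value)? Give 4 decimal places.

0.6000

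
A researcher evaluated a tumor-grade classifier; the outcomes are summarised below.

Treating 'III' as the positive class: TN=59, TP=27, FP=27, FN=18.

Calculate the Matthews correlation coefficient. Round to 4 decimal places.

0.2760

MCC = (TP·TN − FP·FN) / √((TP+FP)(TP+FN)(TN+FP)(TN+FN))
Numerator = 27·59 − 27·18 = 1107
Denominator = √(54·45·86·77) = √16091460 = 4011.4162
MCC = 1107 / 4011.4162 = 0.2760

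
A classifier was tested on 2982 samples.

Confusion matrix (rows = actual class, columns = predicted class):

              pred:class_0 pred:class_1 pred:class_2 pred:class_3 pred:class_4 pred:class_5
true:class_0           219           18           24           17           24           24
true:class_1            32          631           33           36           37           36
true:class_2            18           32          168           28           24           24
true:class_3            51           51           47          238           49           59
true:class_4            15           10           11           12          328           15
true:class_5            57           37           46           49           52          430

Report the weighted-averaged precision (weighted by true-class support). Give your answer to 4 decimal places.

0.6823

Per-class precision (TP/(TP+FP)):
  class_0: TP=219, FP=32+18+51+15+57=173 → 219/392 = 0.55867
  class_1: TP=631, FP=18+32+51+10+37=148 → 631/779 = 0.81001
  class_2: TP=168, FP=24+33+47+11+46=161 → 168/329 = 0.51064
  class_3: TP=238, FP=17+36+28+12+49=142 → 238/380 = 0.62632
  class_4: TP=328, FP=24+37+24+49+52=186 → 328/514 = 0.63813
  class_5: TP=430, FP=24+36+24+59+15=158 → 430/588 = 0.73129
Weighted-precision = Σ (supportᵢ/N)·precisionᵢ with N=2982: (326/2982)·0.55867 + (805/2982)·0.81001 + (294/2982)·0.51064 + (495/2982)·0.62632 + (391/2982)·0.63813 + (671/2982)·0.73129 = 0.6823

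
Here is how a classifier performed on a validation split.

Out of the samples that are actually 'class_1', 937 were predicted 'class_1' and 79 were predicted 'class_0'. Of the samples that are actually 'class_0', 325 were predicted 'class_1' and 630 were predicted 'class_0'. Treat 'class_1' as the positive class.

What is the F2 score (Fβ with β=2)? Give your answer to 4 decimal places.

0.8796

Fβ = (1+β²)·TP / ((1+β²)·TP + β²·FN + FP), with β²=4
= 5·937 / (5·937 + 4·79 + 325) = 0.8796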